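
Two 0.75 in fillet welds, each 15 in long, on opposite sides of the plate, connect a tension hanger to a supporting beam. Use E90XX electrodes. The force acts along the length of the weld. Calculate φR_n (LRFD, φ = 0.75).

E90XX → F_EXX = 90 ksi.
Effective throat t_e = 0.707 × 0.75 = 0.5302 in.
Total length L = 30 in; A_we = 0.5302 × 30 = 15.91 in².
F_nw = 0.6 F_EXX = 0.6 × 90 = 54 ksi.
φR_n = 0.75 × 54 × 15.91 = 644.3 kip.

φR_n ≈ 644 kip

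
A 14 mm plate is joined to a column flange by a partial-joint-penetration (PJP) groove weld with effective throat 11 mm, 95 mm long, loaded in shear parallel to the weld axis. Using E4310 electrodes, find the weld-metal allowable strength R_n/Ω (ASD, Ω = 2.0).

E43XX → F_EXX = 430 MPa.
Effective throat (given) t_e = 11 mm.
A_we = 11 × 95 = 1045 mm².
F_nw = 0.6 F_EXX = 258 MPa.
R_n/Ω = (258 × 1045) / 2.0 × 10⁻³ = 134.8 kN.

R_n/Ω ≈ 135 kN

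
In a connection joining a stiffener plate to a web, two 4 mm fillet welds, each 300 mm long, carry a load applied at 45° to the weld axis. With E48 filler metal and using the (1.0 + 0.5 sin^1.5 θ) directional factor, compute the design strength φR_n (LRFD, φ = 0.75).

φR_n ≈ 475 kN

E48XX → F_EXX = 480 MPa.
t_e = 0.707 × 4 = 2.828 mm; A_we = 2.828 × 600 = 1697 mm².
Directional factor: 1.0 + 0.5 sin^1.5(45°) = 1.297.
F_nw = 0.6 × 480 × 1.297 = 373.6 MPa.
φR_n = 0.75 × 373.6 × 1697 × 10⁻³ = 475.5 kN.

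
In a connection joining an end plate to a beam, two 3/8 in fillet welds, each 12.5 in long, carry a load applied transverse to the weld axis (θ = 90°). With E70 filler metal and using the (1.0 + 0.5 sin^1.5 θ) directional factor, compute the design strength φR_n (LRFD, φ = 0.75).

φR_n ≈ 313 kips

E70XX → F_EXX = 70 ksi.
t_e = 0.707 × 0.375 = 0.2651 in; A_we = 0.2651 × 25 = 6.628 in².
Directional factor: 1.0 + 0.5 sin^1.5(90°) = 1.5.
F_nw = 0.6 × 70 × 1.5 = 63 ksi.
φR_n = 0.75 × 63 × 6.628 = 313.2 kips.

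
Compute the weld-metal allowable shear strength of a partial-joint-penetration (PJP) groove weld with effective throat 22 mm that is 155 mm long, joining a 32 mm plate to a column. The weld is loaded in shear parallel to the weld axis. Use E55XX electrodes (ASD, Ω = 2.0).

R_n/Ω ≈ 563 kN

E55XX → F_EXX = 550 MPa.
Effective throat (given) t_e = 22 mm.
A_we = 22 × 155 = 3410 mm².
F_nw = 0.6 F_EXX = 330 MPa.
R_n/Ω = (330 × 3410) / 2.0 × 10⁻³ = 562.6 kN.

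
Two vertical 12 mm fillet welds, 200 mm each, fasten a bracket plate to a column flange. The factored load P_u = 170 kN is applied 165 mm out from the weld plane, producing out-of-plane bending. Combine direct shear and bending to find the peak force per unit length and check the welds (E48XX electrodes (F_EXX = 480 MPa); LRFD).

f_max ≈ 2150 N/mm; NOT adequate

L_w = 2 × 200 = 400 mm; section modulus (unit throat) S = 2 × L²/6 = 13330 mm².
Direct shear f_v = P/L_w = 170×10³/400 = 425 N/mm.
Moment M = P × e = 170×10³ × 165 = 28050000 N·mm; bending f_b = M/S = 2104 N/mm.
f_max = √(f_v² + f_b²) = √(425² + 2104²) = 2146 N/mm.
φr_n = 0.75 × 0.6 × 480 × (0.707 × 12) = 1833 N/mm → NOT adequate.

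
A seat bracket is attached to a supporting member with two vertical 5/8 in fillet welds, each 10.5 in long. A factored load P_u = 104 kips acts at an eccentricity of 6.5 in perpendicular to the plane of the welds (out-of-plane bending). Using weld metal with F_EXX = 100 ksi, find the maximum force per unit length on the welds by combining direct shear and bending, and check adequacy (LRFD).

L_w = 2 × 10.5 = 21 in; section modulus (unit throat) S = 2 × L²/6 = 36.75 in².
Direct shear f_v = P/L_w = 104/21 = 4.952 kip/in.
Moment M = P × e = 104 × 6.5 = 676 kip·in; bending f_b = M/S = 18.39 kip/in.
f_max = √(f_v² + f_b²) = √(4.952² + 18.39²) = 19.05 kip/in.
φr_n = 0.75 × 0.6 × 100 × (0.707 × 0.625) = 19.88 kip/in → adequate.

f_max ≈ 19 kip/in; adequate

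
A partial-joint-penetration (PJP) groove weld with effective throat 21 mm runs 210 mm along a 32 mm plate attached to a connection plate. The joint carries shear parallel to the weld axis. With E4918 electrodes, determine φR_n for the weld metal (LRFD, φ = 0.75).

φR_n ≈ 972 kN

E49XX → F_EXX = 490 MPa.
Effective throat (given) t_e = 21 mm.
A_we = 21 × 210 = 4410 mm².
F_nw = 0.6 F_EXX = 294 MPa.
φR_n = 0.75 × 294 × 4410 × 10⁻³ = 972.4 kN.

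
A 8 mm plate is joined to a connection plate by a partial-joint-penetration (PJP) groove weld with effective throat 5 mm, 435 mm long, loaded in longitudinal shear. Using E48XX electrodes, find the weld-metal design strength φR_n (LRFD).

φR_n ≈ 470 kN

E48XX → F_EXX = 480 MPa.
Effective throat (given) t_e = 5 mm.
A_we = 5 × 435 = 2175 mm².
F_nw = 0.6 F_EXX = 288 MPa.
φR_n = 0.75 × 288 × 2175 × 10⁻³ = 469.8 kN.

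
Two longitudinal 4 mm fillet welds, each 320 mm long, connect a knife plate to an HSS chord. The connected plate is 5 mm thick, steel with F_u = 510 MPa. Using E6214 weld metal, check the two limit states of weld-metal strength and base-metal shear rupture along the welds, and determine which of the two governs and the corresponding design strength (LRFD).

E62XX → F_EXX = 620 MPa.
t_e = 0.707 × 4 = 2.828 mm; L = 640 mm.
Weld metal: φR_n = 0.75 × 0.6 × 620 × 2.828 × 640 × 10⁻³ = 505 kN.
Base metal (shear rupture): φR_n = 0.75 × 0.6 × 510 × 5 × 640 × 10⁻³ = 734.4 kN.
Governing: weld metal.

φR_n ≈ 505 kN (weld metal governs)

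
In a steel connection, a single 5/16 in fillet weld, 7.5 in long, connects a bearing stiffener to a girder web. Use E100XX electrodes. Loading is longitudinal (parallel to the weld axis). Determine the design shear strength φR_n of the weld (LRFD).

φR_n ≈ 74.6 kip

E100XX → F_EXX = 100 ksi.
Effective throat t_e = 0.707 × 0.3125 = 0.2209 in.
Total length L = 7.5 in; A_we = 0.2209 × 7.5 = 1.657 in².
F_nw = 0.6 F_EXX = 0.6 × 100 = 60 ksi.
φR_n = 0.75 × 60 × 1.657 = 74.57 kip.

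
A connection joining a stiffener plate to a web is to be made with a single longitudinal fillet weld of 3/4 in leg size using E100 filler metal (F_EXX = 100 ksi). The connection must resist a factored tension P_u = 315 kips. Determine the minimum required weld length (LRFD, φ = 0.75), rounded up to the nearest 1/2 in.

Throat t_e = 0.707 × 0.75 = 0.5302 in.
φr_n = 0.75 × 0.6 × 100 × 0.5302 = 23.86 kips/in.
L_req = P_u / φr_n = 315 / 23.86 = 13.2 in total.
Round up → use L = 13.5 in.

L = 13.5 in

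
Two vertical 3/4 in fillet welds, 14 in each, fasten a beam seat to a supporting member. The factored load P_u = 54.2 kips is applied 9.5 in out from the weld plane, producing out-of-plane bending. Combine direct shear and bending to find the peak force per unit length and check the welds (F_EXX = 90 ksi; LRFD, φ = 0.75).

f_max ≈ 8.12 kip/in; adequate

L_w = 2 × 14 = 28 in; section modulus (unit throat) S = 2 × L²/6 = 65.33 in².
Direct shear f_v = P/L_w = 54.2/28 = 1.936 kip/in.
Moment M = P × e = 54.2 × 9.5 = 514.9 kip·in; bending f_b = M/S = 7.881 kip/in.
f_max = √(f_v² + f_b²) = √(1.936² + 7.881²) = 8.115 kip/in.
φr_n = 0.75 × 0.6 × 90 × (0.707 × 0.75) = 21.48 kip/in → adequate.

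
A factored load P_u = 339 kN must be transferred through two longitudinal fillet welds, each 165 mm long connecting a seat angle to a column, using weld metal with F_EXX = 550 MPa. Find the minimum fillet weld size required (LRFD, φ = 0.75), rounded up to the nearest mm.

w = 6 mm

Total weld length L = 330 mm.
Required throat t_e = P_u / (φ × 0.6 F_EXX × L) = 339 / (0.75 × 0.6 × 550 × 330 × 10⁻³) = 4.151 mm.
Required leg w = t_e / 0.707 = 5.871 mm → use 6 mm.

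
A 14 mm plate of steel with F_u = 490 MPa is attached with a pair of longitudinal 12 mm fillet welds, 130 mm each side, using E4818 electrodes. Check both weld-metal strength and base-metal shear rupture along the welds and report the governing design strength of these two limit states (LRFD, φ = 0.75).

E48XX → F_EXX = 480 MPa.
t_e = 0.707 × 12 = 8.484 mm; L = 260 mm.
Weld metal: φR_n = 0.75 × 0.6 × 480 × 8.484 × 260 × 10⁻³ = 476.5 kN.
Base metal (shear rupture): φR_n = 0.75 × 0.6 × 490 × 14 × 260 × 10⁻³ = 802.6 kN.
Governing: weld metal.

φR_n ≈ 476 kN (weld metal governs)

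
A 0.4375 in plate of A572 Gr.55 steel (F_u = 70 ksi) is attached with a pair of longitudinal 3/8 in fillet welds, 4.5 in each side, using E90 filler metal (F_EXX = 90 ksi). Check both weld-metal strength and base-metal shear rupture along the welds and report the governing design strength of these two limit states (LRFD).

t_e = 0.707 × 0.375 = 0.2651 in; L = 9 in.
Weld metal: φR_n = 0.75 × 0.6 × 90 × 0.2651 × 9 = 96.64 kip.
Base metal (shear rupture): φR_n = 0.75 × 0.6 × 70 × 0.4375 × 9 = 124 kip.
Governing: weld metal.

φR_n ≈ 96.6 kip (weld metal governs)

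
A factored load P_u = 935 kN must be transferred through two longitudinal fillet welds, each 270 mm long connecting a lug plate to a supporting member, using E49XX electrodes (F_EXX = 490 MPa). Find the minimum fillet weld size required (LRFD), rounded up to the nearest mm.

Total weld length L = 540 mm.
Required throat t_e = P_u / (φ × 0.6 F_EXX × L) = 935 / (0.75 × 0.6 × 490 × 540 × 10⁻³) = 7.853 mm.
Required leg w = t_e / 0.707 = 11.11 mm → use 12 mm.

w = 12 mm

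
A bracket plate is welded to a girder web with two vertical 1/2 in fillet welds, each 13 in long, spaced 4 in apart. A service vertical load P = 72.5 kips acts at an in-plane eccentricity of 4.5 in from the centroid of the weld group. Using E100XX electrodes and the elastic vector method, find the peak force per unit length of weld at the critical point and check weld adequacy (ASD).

f_max ≈ 6.15 kip/in; adequate

E100XX → F_EXX = 100 ksi.
Total weld length L_w = 26 in. Treat welds as unit-width lines.
Polar moment about centroid: J = 2[d³/12 + d(b/2)²] = 2[13³/12 + 13×2²] = 470.2 in³.
Direct shear f_v = P/L_w = 72.5 / 26 = 2.788 kip/in (vertical).
Torsion M = P·e = 72.5 × 4.5 = 326.25 kip·in.
Critical point at (x, y) = (2, 6.5) from centroid. f_tx = M·y/J = 4.51 kip/in; f_ty = M·x/J = 1.388 kip/in.
Resultant f_max = √[f_tx² + (f_v + f_ty)²] = √[4.51² + (2.788 + 1.388)²] = 6.147 kip/in.
Capacity per unit length: r_n/Ω = (1/2.0) × 0.6 × 100 × (0.707 × 0.5) = 10.6 kip/in.
6.147 ≤ 10.6 → adequate.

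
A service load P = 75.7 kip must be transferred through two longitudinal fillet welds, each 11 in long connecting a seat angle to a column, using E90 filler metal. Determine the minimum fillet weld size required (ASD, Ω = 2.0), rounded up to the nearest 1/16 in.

w = 3/16 in

E90XX → F_EXX = 90 ksi.
Total weld length L = 22 in.
Required throat t_e = P × Ω / (0.6 F_EXX × L) = 75.7 × 2.0 / (0.6 × 90 × 22) = 0.1274 in.
Required leg w = t_e / 0.707 = 0.1803 in → use 3/16 in.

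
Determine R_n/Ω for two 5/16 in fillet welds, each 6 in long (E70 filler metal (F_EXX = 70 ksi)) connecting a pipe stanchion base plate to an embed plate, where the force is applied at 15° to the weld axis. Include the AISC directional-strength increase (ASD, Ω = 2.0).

t_e = 0.707 × 0.3125 = 0.2209 in; A_we = 0.2209 × 12 = 2.651 in².
Directional factor: 1.0 + 0.5 sin^1.5(15°) = 1.066.
F_nw = 0.6 × 70 × 1.066 = 44.77 ksi.
R_n/Ω = (44.77 × 2.651) / 2.0 = 59.34 kip.

R_n/Ω ≈ 59.3 kip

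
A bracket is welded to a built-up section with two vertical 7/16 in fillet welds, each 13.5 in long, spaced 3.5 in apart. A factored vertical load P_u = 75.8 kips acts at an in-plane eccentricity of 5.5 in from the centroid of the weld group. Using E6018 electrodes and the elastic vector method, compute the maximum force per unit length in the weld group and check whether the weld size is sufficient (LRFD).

E60XX → F_EXX = 60 ksi.
Total weld length L_w = 27 in. Treat welds as unit-width lines.
Polar moment about centroid: J = 2[d³/12 + d(b/2)²] = 2[13.5³/12 + 13.5×1.75²] = 492.8 in³.
Direct shear f_v = P/L_w = 75.8 / 27 = 2.807 kip/in (vertical).
Torsion M = P·e = 75.8 × 5.5 = 416.9 kip·in.
Critical point at (x, y) = (1.75, 6.75) from centroid. f_tx = M·y/J = 5.711 kip/in; f_ty = M·x/J = 1.481 kip/in.
Resultant f_max = √[f_tx² + (f_v + f_ty)²] = √[5.711² + (2.807 + 1.481)²] = 7.142 kip/in.
Capacity per unit length: φr_n = 0.75 × 0.6 × 60 × (0.707 × 0.4375) = 8.351 kip/in.
7.142 ≤ 8.351 → adequate.

f_max ≈ 7.14 kip/in; adequate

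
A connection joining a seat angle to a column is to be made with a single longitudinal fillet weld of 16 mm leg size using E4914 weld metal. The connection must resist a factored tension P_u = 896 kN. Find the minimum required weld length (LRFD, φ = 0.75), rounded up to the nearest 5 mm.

E49XX → F_EXX = 490 MPa.
Throat t_e = 0.707 × 16 = 11.31 mm.
φr_n = 0.75 × 0.6 × 490 × 11.31 × 10⁻³ = 2.494 kN/mm.
L_req = P_u / φr_n = 896 / 2.494 = 359.2 mm total.
Round up → use L = 360 mm.

L = 360 mm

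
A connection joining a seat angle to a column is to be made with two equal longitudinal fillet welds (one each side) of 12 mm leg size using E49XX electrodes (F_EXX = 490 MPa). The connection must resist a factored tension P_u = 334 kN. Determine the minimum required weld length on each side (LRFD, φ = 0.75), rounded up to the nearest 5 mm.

L = 90 mm on each side

Throat t_e = 0.707 × 12 = 8.484 mm.
φr_n = 0.75 × 0.6 × 490 × 8.484 × 10⁻³ = 1.871 kN/mm.
L_req = P_u / φr_n = 334 / 1.871 = 178.5 mm total.
Per side: 178.5 / 2 = 89.27 mm.
Round up → use L = 90 mm on each side.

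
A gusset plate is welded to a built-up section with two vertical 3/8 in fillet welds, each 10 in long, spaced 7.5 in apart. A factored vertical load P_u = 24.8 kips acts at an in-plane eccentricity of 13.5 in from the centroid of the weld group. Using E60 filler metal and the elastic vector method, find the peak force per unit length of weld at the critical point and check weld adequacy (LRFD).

E60XX → F_EXX = 60 ksi.
Total weld length L_w = 20 in. Treat welds as unit-width lines.
Polar moment about centroid: J = 2[d³/12 + d(b/2)²] = 2[10³/12 + 10×3.75²] = 447.9 in³.
Direct shear f_v = P/L_w = 24.8 / 20 = 1.24 kip/in (vertical).
Torsion M = P·e = 24.8 × 13.5 = 334.8 kip·in.
Critical point at (x, y) = (3.75, 5) from centroid. f_tx = M·y/J = 3.737 kip/in; f_ty = M·x/J = 2.803 kip/in.
Resultant f_max = √[f_tx² + (f_v + f_ty)²] = √[3.737² + (1.24 + 2.803)²] = 5.506 kip/in.
Capacity per unit length: φr_n = 0.75 × 0.6 × 60 × (0.707 × 0.375) = 7.158 kip/in.
5.506 ≤ 7.158 → adequate.

f_max ≈ 5.51 kip/in; adequate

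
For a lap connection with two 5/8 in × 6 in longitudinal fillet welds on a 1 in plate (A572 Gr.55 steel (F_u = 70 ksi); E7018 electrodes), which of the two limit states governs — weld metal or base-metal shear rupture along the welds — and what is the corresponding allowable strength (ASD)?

E70XX → F_EXX = 70 ksi.
t_e = 0.707 × 0.625 = 0.4419 in; L = 12 in.
Weld metal: R_n/Ω = (1/2.0) × 0.6 × 70 × 0.4419 × 12 = 111.4 kip.
Base metal (shear rupture): R_n/Ω = (1/2.0) × 0.6 × 70 × 1 × 12 = 252 kip.
Governing: weld metal.

R_n/Ω ≈ 111 kip (weld metal governs)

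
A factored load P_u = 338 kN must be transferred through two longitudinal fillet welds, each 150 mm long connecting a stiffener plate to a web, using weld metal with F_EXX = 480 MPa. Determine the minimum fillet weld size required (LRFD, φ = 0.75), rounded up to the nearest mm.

w = 8 mm

Total weld length L = 300 mm.
Required throat t_e = P_u / (φ × 0.6 F_EXX × L) = 338 / (0.75 × 0.6 × 480 × 300 × 10⁻³) = 5.216 mm.
Required leg w = t_e / 0.707 = 7.378 mm → use 8 mm.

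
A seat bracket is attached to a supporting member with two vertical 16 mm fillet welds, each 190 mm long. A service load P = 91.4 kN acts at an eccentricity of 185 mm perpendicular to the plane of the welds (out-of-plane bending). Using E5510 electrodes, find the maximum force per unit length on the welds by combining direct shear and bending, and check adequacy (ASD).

f_max ≈ 1430 N/mm; adequate

E55XX → F_EXX = 550 MPa.
L_w = 2 × 190 = 380 mm; section modulus (unit throat) S = 2 × L²/6 = 12030 mm².
Direct shear f_v = P/L_w = 91.4×10³/380 = 240.5 N/mm.
Moment M = P × e = 91.4×10³ × 185 = 16909000 N·mm; bending f_b = M/S = 1405 N/mm.
f_max = √(f_v² + f_b²) = √(240.5² + 1405²) = 1426 N/mm.
r_n/Ω = (1/2.0) × 0.6 × 550 × (0.707 × 16) = 1866 N/mm → adequate.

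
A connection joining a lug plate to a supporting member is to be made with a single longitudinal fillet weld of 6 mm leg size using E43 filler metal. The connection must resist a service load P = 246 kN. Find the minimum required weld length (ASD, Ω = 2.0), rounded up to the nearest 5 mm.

L = 450 mm

E43XX → F_EXX = 430 MPa.
Throat t_e = 0.707 × 6 = 4.242 mm.
r_n/Ω = (0.6 × 430 × 4.242) / 2.0 = 547.2 N/mm = 0.5472 kN/mm.
L_req = P / (r_n/Ω) = 246 / 0.5472 = 449.5 mm total.
Round up → use L = 450 mm.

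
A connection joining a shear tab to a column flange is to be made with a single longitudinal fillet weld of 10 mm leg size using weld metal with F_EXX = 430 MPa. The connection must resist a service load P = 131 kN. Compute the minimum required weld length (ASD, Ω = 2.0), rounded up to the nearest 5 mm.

L = 145 mm

Throat t_e = 0.707 × 10 = 7.07 mm.
r_n/Ω = (0.6 × 430 × 7.07) / 2.0 = 912 N/mm = 0.912 kN/mm.
L_req = P / (r_n/Ω) = 131 / 0.912 = 143.6 mm total.
Round up → use L = 145 mm.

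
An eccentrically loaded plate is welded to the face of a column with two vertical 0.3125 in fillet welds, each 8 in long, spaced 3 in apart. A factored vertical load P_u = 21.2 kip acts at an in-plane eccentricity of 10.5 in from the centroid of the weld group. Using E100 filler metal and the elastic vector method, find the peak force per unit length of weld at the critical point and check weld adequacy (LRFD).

E100XX → F_EXX = 100 ksi.
Total weld length L_w = 16 in. Treat welds as unit-width lines.
Polar moment about centroid: J = 2[d³/12 + d(b/2)²] = 2[8³/12 + 8×1.5²] = 121.3 in³.
Direct shear f_v = P/L_w = 21.2 / 16 = 1.325 kip/in (vertical).
Torsion M = P·e = 21.2 × 10.5 = 222.6 kip·in.
Critical point at (x, y) = (1.5, 4) from centroid. f_tx = M·y/J = 7.338 kip/in; f_ty = M·x/J = 2.752 kip/in.
Resultant f_max = √[f_tx² + (f_v + f_ty)²] = √[7.338² + (1.325 + 2.752)²] = 8.395 kip/in.
Capacity per unit length: φr_n = 0.75 × 0.6 × 100 × (0.707 × 0.3125) = 9.942 kip/in.
8.395 ≤ 9.942 → adequate.

f_max ≈ 8.39 kip/in; adequate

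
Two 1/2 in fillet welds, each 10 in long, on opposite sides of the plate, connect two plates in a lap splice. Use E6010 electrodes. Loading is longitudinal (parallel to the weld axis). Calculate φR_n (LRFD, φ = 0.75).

E60XX → F_EXX = 60 ksi.
Effective throat t_e = 0.707 × 0.5 = 0.3535 in.
Total length L = 20 in; A_we = 0.3535 × 20 = 7.07 in².
F_nw = 0.6 F_EXX = 0.6 × 60 = 36 ksi.
φR_n = 0.75 × 36 × 7.07 = 190.9 kips.

φR_n ≈ 191 kips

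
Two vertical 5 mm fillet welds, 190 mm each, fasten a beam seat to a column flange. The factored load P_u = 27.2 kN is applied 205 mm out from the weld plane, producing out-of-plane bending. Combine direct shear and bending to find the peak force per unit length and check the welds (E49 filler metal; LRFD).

E49XX → F_EXX = 490 MPa.
L_w = 2 × 190 = 380 mm; section modulus (unit throat) S = 2 × L²/6 = 12030 mm².
Direct shear f_v = P/L_w = 27.2×10³/380 = 71.58 N/mm.
Moment M = P × e = 27.2×10³ × 205 = 5576000 N·mm; bending f_b = M/S = 463.4 N/mm.
f_max = √(f_v² + f_b²) = √(71.58² + 463.4²) = 468.9 N/mm.
φr_n = 0.75 × 0.6 × 490 × (0.707 × 5) = 779.5 N/mm → adequate.

f_max ≈ 469 N/mm; adequate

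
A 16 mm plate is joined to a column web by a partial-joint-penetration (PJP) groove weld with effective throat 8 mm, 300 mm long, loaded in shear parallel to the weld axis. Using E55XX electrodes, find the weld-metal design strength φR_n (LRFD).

φR_n ≈ 594 kN

E55XX → F_EXX = 550 MPa.
Effective throat (given) t_e = 8 mm.
A_we = 8 × 300 = 2400 mm².
F_nw = 0.6 F_EXX = 330 MPa.
φR_n = 0.75 × 330 × 2400 × 10⁻³ = 594 kN.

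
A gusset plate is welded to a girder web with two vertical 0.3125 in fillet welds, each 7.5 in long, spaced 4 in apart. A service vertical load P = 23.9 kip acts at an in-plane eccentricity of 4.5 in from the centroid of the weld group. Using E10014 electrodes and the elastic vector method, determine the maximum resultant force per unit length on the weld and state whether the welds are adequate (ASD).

E100XX → F_EXX = 100 ksi.
Total weld length L_w = 15 in. Treat welds as unit-width lines.
Polar moment about centroid: J = 2[d³/12 + d(b/2)²] = 2[7.5³/12 + 7.5×2²] = 130.3 in³.
Direct shear f_v = P/L_w = 23.9 / 15 = 1.593 kip/in (vertical).
Torsion M = P·e = 23.9 × 4.5 = 107.55 kip·in.
Critical point at (x, y) = (2, 3.75) from centroid. f_tx = M·y/J = 3.095 kip/in; f_ty = M·x/J = 1.651 kip/in.
Resultant f_max = √[f_tx² + (f_v + f_ty)²] = √[3.095² + (1.593 + 1.651)²] = 4.484 kip/in.
Capacity per unit length: r_n/Ω = (1/2.0) × 0.6 × 100 × (0.707 × 0.3125) = 6.628 kip/in.
4.484 ≤ 6.628 → adequate.

f_max ≈ 4.48 kip/in; adequate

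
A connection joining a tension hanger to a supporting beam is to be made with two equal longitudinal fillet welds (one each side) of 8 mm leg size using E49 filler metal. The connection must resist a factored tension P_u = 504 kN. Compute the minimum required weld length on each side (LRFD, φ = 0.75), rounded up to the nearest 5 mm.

L = 205 mm on each side

E49XX → F_EXX = 490 MPa.
Throat t_e = 0.707 × 8 = 5.656 mm.
φr_n = 0.75 × 0.6 × 490 × 5.656 × 10⁻³ = 1.247 kN/mm.
L_req = P_u / φr_n = 504 / 1.247 = 404.1 mm total.
Per side: 404.1 / 2 = 202.1 mm.
Round up → use L = 205 mm on each side.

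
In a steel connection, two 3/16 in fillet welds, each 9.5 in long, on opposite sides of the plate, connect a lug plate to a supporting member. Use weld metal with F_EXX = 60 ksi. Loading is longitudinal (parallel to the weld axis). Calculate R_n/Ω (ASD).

Effective throat t_e = 0.707 × 0.1875 = 0.1326 in.
Total length L = 19 in; A_we = 0.1326 × 19 = 2.519 in².
F_nw = 0.6 F_EXX = 0.6 × 60 = 36 ksi.
R_n = 36 × 2.519 = 90.67 kips; R_n/Ω = 90.67/2.0 = 45.34 kips.

R_n/Ω ≈ 45.3 kips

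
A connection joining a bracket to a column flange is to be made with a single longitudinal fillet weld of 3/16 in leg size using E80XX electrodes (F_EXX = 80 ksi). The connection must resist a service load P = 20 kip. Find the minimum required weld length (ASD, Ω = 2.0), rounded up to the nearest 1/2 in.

L = 6.5 in

Throat t_e = 0.707 × 0.1875 = 0.1326 in.
r_n/Ω = (0.6 × 80 × 0.1326) / 2.0 = 3.181 kip/in.
L_req = P / (r_n/Ω) = 20 / 3.181 = 6.286 in total.
Round up → use L = 6.5 in.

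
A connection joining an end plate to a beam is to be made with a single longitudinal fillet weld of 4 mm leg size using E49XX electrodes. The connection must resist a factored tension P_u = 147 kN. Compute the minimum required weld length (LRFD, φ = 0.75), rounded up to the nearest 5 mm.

E49XX → F_EXX = 490 MPa.
Throat t_e = 0.707 × 4 = 2.828 mm.
φr_n = 0.75 × 0.6 × 490 × 2.828 × 10⁻³ = 0.6236 kN/mm.
L_req = P_u / φr_n = 147 / 0.6236 = 235.7 mm total.
Round up → use L = 240 mm.

L = 240 mm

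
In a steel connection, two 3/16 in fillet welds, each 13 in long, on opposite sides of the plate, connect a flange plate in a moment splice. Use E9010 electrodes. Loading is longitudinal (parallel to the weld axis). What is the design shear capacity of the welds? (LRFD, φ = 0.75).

E90XX → F_EXX = 90 ksi.
Effective throat t_e = 0.707 × 0.1875 = 0.1326 in.
Total length L = 26 in; A_we = 0.1326 × 26 = 3.447 in².
F_nw = 0.6 F_EXX = 0.6 × 90 = 54 ksi.
φR_n = 0.75 × 54 × 3.447 = 139.6 kip.

φR_n ≈ 140 kip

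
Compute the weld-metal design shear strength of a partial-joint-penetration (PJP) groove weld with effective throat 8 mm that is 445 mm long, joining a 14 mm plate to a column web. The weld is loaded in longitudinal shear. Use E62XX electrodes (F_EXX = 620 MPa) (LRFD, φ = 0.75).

φR_n ≈ 993 kN

Effective throat (given) t_e = 8 mm.
A_we = 8 × 445 = 3560 mm².
F_nw = 0.6 F_EXX = 372 MPa.
φR_n = 0.75 × 372 × 3560 × 10⁻³ = 993.2 kN.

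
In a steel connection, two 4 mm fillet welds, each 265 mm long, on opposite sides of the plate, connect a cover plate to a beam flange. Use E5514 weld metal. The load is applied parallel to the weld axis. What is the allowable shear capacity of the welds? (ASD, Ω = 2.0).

E55XX → F_EXX = 550 MPa.
Effective throat t_e = 0.707 × 4 = 2.828 mm.
Total length L = 530 mm; A_we = 2.828 × 530 = 1499 mm².
F_nw = 0.6 F_EXX = 0.6 × 550 = 330 MPa.
R_n = 330 × 1499 × 10⁻³ = 494.6 kN; R_n/Ω = 494.6/2.0 = 247.3 kN.

R_n/Ω ≈ 247 kN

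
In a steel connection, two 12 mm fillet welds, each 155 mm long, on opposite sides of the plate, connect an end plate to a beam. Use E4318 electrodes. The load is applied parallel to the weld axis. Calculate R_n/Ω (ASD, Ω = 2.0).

E43XX → F_EXX = 430 MPa.
Effective throat t_e = 0.707 × 12 = 8.484 mm.
Total length L = 310 mm; A_we = 8.484 × 310 = 2630 mm².
F_nw = 0.6 F_EXX = 0.6 × 430 = 258 MPa.
R_n = 258 × 2630 × 10⁻³ = 678.6 kN; R_n/Ω = 678.6/2.0 = 339.3 kN.

R_n/Ω ≈ 339 kN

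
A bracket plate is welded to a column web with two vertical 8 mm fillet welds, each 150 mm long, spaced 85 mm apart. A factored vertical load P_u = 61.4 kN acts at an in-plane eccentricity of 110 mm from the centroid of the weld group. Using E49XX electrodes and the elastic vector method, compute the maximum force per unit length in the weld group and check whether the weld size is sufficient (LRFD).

E49XX → F_EXX = 490 MPa.
Total weld length L_w = 300 mm. Treat welds as unit-width lines.
Polar moment about centroid: J = 2[d³/12 + d(b/2)²] = 2[150³/12 + 150×42.5²] = 1104000 mm³.
Direct shear f_v = P/L_w = 61.4×10³ / 300 = 204.7 N/mm (vertical).
Torsion M = P·e = 61.4×10³ × 110 = 6754000 N·mm.
Critical point at (x, y) = (42.5, 75) from centroid. f_tx = M·y/J = 458.7 N/mm; f_ty = M·x/J = 259.9 N/mm.
Resultant f_max = √[f_tx² + (f_v + f_ty)²] = √[458.7² + (204.7 + 259.9)²] = 652.9 N/mm.
Capacity per unit length: φr_n = 0.75 × 0.6 × 490 × (0.707 × 8) = 1247 N/mm.
652.9 ≤ 1247 → adequate.

f_max ≈ 653 N/mm; adequate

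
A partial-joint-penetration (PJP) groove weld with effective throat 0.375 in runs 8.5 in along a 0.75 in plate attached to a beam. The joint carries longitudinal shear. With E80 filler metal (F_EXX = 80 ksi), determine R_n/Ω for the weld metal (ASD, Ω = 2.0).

Effective throat (given) t_e = 0.375 in.
A_we = 0.375 × 8.5 = 3.188 in².
F_nw = 0.6 F_EXX = 48 ksi.
R_n/Ω = (48 × 3.188) / 2.0 = 76.5 kip.

R_n/Ω ≈ 76.5 kip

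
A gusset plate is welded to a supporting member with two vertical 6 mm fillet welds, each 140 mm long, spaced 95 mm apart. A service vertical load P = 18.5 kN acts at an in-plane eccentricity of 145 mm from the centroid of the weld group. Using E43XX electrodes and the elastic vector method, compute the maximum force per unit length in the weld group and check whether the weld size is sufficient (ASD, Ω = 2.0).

E43XX → F_EXX = 430 MPa.
Total weld length L_w = 280 mm. Treat welds as unit-width lines.
Polar moment about centroid: J = 2[d³/12 + d(b/2)²] = 2[140³/12 + 140×47.5²] = 1089000 mm³.
Direct shear f_v = P/L_w = 18.5×10³ / 280 = 66.07 N/mm (vertical).
Torsion M = P·e = 18.5×10³ × 145 = 2682500 N·mm.
Critical point at (x, y) = (47.5, 70) from centroid. f_tx = M·y/J = 172.4 N/mm; f_ty = M·x/J = 117 N/mm.
Resultant f_max = √[f_tx² + (f_v + f_ty)²] = √[172.4² + (66.07 + 117)²] = 251.5 N/mm.
Capacity per unit length: r_n/Ω = (1/2.0) × 0.6 × 430 × (0.707 × 6) = 547.2 N/mm.
251.5 ≤ 547.2 → adequate.

f_max ≈ 251 N/mm; adequate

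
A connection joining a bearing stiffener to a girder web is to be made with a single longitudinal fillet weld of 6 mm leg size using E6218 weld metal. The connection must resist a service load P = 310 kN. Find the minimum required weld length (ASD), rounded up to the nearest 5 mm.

L = 395 mm

E62XX → F_EXX = 620 MPa.
Throat t_e = 0.707 × 6 = 4.242 mm.
r_n/Ω = (0.6 × 620 × 4.242) / 2.0 = 789 N/mm = 0.789 kN/mm.
L_req = P / (r_n/Ω) = 310 / 0.789 = 392.9 mm total.
Round up → use L = 395 mm.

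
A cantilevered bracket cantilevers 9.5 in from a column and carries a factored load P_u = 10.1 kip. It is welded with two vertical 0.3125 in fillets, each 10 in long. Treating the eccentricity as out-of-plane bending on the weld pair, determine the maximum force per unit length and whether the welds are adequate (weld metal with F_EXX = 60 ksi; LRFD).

L_w = 2 × 10 = 20 in; section modulus (unit throat) S = 2 × L²/6 = 33.33 in².
Direct shear f_v = P/L_w = 10.1/20 = 0.505 kip/in.
Moment M = P × e = 10.1 × 9.5 = 95.95 kip·in; bending f_b = M/S = 2.878 kip/in.
f_max = √(f_v² + f_b²) = √(0.505² + 2.878²) = 2.922 kip/in.
φr_n = 0.75 × 0.6 × 60 × (0.707 × 0.3125) = 5.965 kip/in → adequate.

f_max ≈ 2.92 kip/in; adequate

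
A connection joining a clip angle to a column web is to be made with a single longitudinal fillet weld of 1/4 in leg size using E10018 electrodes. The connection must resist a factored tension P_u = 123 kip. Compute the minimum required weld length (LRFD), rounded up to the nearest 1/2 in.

E100XX → F_EXX = 100 ksi.
Throat t_e = 0.707 × 0.25 = 0.1767 in.
φr_n = 0.75 × 0.6 × 100 × 0.1767 = 7.954 kip/in.
L_req = P_u / φr_n = 123 / 7.954 = 15.46 in total.
Round up → use L = 15.5 in.

L = 15.5 in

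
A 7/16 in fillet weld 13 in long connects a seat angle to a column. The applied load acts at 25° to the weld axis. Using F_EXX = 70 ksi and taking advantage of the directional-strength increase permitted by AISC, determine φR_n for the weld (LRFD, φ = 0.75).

t_e = 0.707 × 0.4375 = 0.3093 in; A_we = 0.3093 × 13 = 4.021 in².
Directional factor: 1.0 + 0.5 sin^1.5(25°) = 1.137.
F_nw = 0.6 × 70 × 1.137 = 47.77 ksi.
φR_n = 0.75 × 47.77 × 4.021 = 144.1 kip.

φR_n ≈ 144 kip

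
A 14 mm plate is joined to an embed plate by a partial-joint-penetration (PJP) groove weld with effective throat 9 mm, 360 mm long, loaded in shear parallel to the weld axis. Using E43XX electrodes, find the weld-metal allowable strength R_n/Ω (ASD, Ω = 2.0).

R_n/Ω ≈ 418 kN

E43XX → F_EXX = 430 MPa.
Effective throat (given) t_e = 9 mm.
A_we = 9 × 360 = 3240 mm².
F_nw = 0.6 F_EXX = 258 MPa.
R_n/Ω = (258 × 3240) / 2.0 × 10⁻³ = 418 kN.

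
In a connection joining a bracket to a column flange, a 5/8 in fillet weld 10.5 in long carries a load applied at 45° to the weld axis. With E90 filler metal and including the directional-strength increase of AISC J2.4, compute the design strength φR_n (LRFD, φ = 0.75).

φR_n ≈ 244 kips

E90XX → F_EXX = 90 ksi.
t_e = 0.707 × 0.625 = 0.4419 in; A_we = 0.4419 × 10.5 = 4.64 in².
Directional factor: 1.0 + 0.5 sin^1.5(45°) = 1.297.
F_nw = 0.6 × 90 × 1.297 = 70.05 ksi.
φR_n = 0.75 × 70.05 × 4.64 = 243.8 kips.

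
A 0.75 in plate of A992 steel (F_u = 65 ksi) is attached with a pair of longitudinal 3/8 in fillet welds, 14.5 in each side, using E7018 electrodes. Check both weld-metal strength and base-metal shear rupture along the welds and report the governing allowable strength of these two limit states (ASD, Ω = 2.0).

E70XX → F_EXX = 70 ksi.
t_e = 0.707 × 0.375 = 0.2651 in; L = 29 in.
Weld metal: R_n/Ω = (1/2.0) × 0.6 × 70 × 0.2651 × 29 = 161.5 kip.
Base metal (shear rupture): R_n/Ω = (1/2.0) × 0.6 × 65 × 0.75 × 29 = 424.1 kip.
Governing: weld metal.

R_n/Ω ≈ 161 kip (weld metal governs)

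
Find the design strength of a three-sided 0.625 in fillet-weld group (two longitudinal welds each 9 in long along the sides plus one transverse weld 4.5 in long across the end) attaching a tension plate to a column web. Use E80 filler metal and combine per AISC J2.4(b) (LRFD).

φR_n ≈ 358 kip

E80XX → F_EXX = 80 ksi.
t_e = 0.707 × 0.625 = 0.4419 in.
R_nwl = 0.6 × 80 × 0.4419 × 18 = 381.8 kip (longitudinal, 2 welds).
R_nwt = 0.6 × 80 × 0.4419 × 4.5 = 95.44 kip (transverse, base value).
(i) R_nwl + R_nwt = 477.2 kip; (ii) 0.85 R_nwl + 1.5 R_nwt = 467.7 kip.
R_n = max = 477.2 kip [governs: (i)]; φR_n = 357.9 kip.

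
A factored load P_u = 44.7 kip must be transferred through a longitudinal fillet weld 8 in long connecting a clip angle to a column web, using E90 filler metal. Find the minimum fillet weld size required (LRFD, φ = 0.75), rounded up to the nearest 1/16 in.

w = 1/4 in

E90XX → F_EXX = 90 ksi.
Total weld length L = 8 in.
Required throat t_e = P_u / (φ × 0.6 F_EXX × L) = 44.7 / (0.75 × 0.6 × 90 × 8) = 0.138 in.
Required leg w = t_e / 0.707 = 0.1951 in → use 1/4 in.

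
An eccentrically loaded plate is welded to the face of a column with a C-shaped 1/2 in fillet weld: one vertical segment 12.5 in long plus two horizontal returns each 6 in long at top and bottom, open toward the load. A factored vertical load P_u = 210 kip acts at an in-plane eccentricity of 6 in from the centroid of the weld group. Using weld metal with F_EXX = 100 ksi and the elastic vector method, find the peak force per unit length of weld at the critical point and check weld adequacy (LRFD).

Total weld length L_w = 24.5 in. Treat welds as unit-width lines.
Centroid: x̄ = 2×6×3 / 24.5 = 1.469 in from the vertical weld.
Polar moment about centroid: J = I_x + I_y = [12.5³/12 + 2×6×6.25²] + [12.5×1.469² + 2(6³/12 + 6×1.531²)] = 722.6 in³.
Direct shear f_v = P/L_w = 210 / 24.5 = 8.571 kip/in (vertical).
Torsion M = P·e = 210 × 6 = 1260 kip·in.
Critical point at (x, y) = (4.531, 6.25) from centroid. f_tx = M·y/J = 10.9 kip/in; f_ty = M·x/J = 7.9 kip/in.
Resultant f_max = √[f_tx² + (f_v + f_ty)²] = √[10.9² + (8.571 + 7.9)²] = 19.75 kip/in.
Capacity per unit length: φr_n = 0.75 × 0.6 × 100 × (0.707 × 0.5) = 15.91 kip/in.
19.75 > 15.91 → NOT adequate.

f_max ≈ 19.8 kip/in; NOT adequate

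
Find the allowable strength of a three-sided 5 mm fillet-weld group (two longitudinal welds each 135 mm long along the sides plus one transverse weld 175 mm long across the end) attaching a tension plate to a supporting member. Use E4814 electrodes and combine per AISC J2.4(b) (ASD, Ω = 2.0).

R_n/Ω ≈ 250 kN

E48XX → F_EXX = 480 MPa.
t_e = 0.707 × 5 = 3.535 mm.
R_nwl = 0.6 × 480 × 3.535 × 270 × 10⁻³ = 274.9 kN (longitudinal, 2 welds).
R_nwt = 0.6 × 480 × 3.535 × 175 × 10⁻³ = 178.2 kN (transverse, base value).
(i) R_nwl + R_nwt = 453 kN; (ii) 0.85 R_nwl + 1.5 R_nwt = 500.9 kN.
R_n = max = 500.9 kN [governs: (ii)]; R_n/Ω = 250.4 kN.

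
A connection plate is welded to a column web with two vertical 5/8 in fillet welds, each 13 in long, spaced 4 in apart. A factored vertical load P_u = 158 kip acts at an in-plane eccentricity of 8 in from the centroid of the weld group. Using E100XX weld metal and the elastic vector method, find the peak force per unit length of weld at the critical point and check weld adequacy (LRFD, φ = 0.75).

E100XX → F_EXX = 100 ksi.
Total weld length L_w = 26 in. Treat welds as unit-width lines.
Polar moment about centroid: J = 2[d³/12 + d(b/2)²] = 2[13³/12 + 13×2²] = 470.2 in³.
Direct shear f_v = P/L_w = 158 / 26 = 6.077 kip/in (vertical).
Torsion M = P·e = 158 × 8 = 1264 kip·in.
Critical point at (x, y) = (2, 6.5) from centroid. f_tx = M·y/J = 17.47 kip/in; f_ty = M·x/J = 5.377 kip/in.
Resultant f_max = √[f_tx² + (f_v + f_ty)²] = √[17.47² + (6.077 + 5.377)²] = 20.89 kip/in.
Capacity per unit length: φr_n = 0.75 × 0.6 × 100 × (0.707 × 0.625) = 19.88 kip/in.
20.89 > 19.88 → NOT adequate.

f_max ≈ 20.9 kip/in; NOT adequate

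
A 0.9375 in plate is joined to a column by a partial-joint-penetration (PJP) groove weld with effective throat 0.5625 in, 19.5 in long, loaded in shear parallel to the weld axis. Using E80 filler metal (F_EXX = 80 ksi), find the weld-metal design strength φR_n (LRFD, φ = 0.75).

Effective throat (given) t_e = 0.5625 in.
A_we = 0.5625 × 19.5 = 10.97 in².
F_nw = 0.6 F_EXX = 48 ksi.
φR_n = 0.75 × 48 × 10.97 = 394.9 kip.

φR_n ≈ 395 kip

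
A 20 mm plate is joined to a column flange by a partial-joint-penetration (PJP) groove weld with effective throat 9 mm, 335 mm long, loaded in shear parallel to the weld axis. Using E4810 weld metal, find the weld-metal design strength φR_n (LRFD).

φR_n ≈ 651 kN

E48XX → F_EXX = 480 MPa.
Effective throat (given) t_e = 9 mm.
A_we = 9 × 335 = 3015 mm².
F_nw = 0.6 F_EXX = 288 MPa.
φR_n = 0.75 × 288 × 3015 × 10⁻³ = 651.2 kN.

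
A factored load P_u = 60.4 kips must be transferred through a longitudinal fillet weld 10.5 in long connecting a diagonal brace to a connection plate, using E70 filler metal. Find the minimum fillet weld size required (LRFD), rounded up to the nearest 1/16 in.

E70XX → F_EXX = 70 ksi.
Total weld length L = 10.5 in.
Required throat t_e = P_u / (φ × 0.6 F_EXX × L) = 60.4 / (0.75 × 0.6 × 70 × 10.5) = 0.1826 in.
Required leg w = t_e / 0.707 = 0.2583 in → use 5/16 in.

w = 5/16 in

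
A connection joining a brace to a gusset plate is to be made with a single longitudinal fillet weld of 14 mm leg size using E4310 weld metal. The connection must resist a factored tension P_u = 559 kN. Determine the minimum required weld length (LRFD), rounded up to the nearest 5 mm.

E43XX → F_EXX = 430 MPa.
Throat t_e = 0.707 × 14 = 9.898 mm.
φr_n = 0.75 × 0.6 × 430 × 9.898 × 10⁻³ = 1.915 kN/mm.
L_req = P_u / φr_n = 559 / 1.915 = 291.9 mm total.
Round up → use L = 295 mm.

L = 295 mm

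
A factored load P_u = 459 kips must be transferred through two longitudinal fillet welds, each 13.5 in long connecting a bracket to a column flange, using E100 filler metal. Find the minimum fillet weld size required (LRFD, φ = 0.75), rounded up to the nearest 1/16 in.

w = 9/16 in

E100XX → F_EXX = 100 ksi.
Total weld length L = 27 in.
Required throat t_e = P_u / (φ × 0.6 F_EXX × L) = 459 / (0.75 × 0.6 × 100 × 27) = 0.3778 in.
Required leg w = t_e / 0.707 = 0.5343 in → use 9/16 in.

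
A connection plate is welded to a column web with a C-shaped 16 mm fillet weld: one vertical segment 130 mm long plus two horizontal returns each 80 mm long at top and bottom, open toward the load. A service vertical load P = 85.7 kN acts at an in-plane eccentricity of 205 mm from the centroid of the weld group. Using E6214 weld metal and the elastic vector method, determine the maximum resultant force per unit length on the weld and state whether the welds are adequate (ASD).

E62XX → F_EXX = 620 MPa.
Total weld length L_w = 290 mm. Treat welds as unit-width lines.
Centroid: x̄ = 2×80×40 / 290 = 22.07 mm from the vertical weld.
Polar moment about centroid: J = I_x + I_y = [130³/12 + 2×80×65²] + [130×22.07² + 2(80³/12 + 80×17.93²)] = 1059000 mm³.
Direct shear f_v = P/L_w = 85.7×10³ / 290 = 295.5 N/mm (vertical).
Torsion M = P·e = 85.7×10³ × 205 = 17568000 N·mm.
Critical point at (x, y) = (57.93, 65) from centroid. f_tx = M·y/J = 1078 N/mm; f_ty = M·x/J = 960.9 N/mm.
Resultant f_max = √[f_tx² + (f_v + f_ty)²] = √[1078² + (295.5 + 960.9)²] = 1656 N/mm.
Capacity per unit length: r_n/Ω = (1/2.0) × 0.6 × 620 × (0.707 × 16) = 2104 N/mm.
1656 ≤ 2104 → adequate.

f_max ≈ 1660 N/mm; adequate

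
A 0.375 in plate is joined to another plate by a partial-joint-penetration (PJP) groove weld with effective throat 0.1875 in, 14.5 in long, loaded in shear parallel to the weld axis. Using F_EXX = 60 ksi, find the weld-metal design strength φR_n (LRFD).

φR_n ≈ 73.4 kips

Effective throat (given) t_e = 0.1875 in.
A_we = 0.1875 × 14.5 = 2.719 in².
F_nw = 0.6 F_EXX = 36 ksi.
φR_n = 0.75 × 36 × 2.719 = 73.41 kips.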